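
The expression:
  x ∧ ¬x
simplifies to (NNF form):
False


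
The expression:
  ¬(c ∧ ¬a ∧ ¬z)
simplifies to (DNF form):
a ∨ z ∨ ¬c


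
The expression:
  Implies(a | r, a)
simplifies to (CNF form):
a | ~r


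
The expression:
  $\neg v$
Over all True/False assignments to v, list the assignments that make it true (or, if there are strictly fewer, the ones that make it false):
is true only for:
  v=False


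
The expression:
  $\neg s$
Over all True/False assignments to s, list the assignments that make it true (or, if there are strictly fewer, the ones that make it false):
is true only for:
  s=False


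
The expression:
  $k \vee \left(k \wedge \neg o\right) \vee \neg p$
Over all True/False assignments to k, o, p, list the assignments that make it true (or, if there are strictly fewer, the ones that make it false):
is false only for:
  k=False, o=False, p=True;
  k=False, o=True, p=True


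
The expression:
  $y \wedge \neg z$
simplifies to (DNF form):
$y \wedge \neg z$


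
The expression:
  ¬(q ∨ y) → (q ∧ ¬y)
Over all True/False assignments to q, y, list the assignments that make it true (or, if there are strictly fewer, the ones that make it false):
is false only for:
  q=False, y=False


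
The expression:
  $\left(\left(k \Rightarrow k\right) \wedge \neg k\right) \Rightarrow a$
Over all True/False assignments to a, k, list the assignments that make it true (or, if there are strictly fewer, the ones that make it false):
is false only for:
  a=False, k=False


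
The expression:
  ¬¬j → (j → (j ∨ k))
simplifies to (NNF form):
True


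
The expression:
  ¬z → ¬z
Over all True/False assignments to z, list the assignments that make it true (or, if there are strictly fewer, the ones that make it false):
is always true.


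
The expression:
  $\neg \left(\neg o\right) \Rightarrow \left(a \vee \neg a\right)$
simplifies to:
$\text{True}$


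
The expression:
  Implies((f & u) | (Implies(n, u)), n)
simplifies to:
n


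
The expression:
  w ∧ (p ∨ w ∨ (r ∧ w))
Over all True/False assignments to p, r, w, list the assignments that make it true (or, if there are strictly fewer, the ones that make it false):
is true only for:
  p=False, r=False, w=True;
  p=False, r=True, w=True;
  p=True, r=False, w=True;
  p=True, r=True, w=True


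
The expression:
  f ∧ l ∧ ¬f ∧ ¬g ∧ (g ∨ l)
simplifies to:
False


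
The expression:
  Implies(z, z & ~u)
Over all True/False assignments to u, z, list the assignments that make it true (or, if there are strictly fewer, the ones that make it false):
is false only for:
  u=True, z=True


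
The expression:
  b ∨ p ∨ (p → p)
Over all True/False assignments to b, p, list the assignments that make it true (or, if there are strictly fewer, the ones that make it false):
is always true.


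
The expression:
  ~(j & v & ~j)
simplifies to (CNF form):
True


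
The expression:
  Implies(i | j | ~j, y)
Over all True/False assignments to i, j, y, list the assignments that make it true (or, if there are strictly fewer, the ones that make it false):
is true only for:
  i=False, j=False, y=True;
  i=False, j=True, y=True;
  i=True, j=False, y=True;
  i=True, j=True, y=True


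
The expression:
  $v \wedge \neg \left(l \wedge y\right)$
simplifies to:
$v \wedge \left(\neg l \vee \neg y\right)$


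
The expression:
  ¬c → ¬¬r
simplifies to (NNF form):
c ∨ r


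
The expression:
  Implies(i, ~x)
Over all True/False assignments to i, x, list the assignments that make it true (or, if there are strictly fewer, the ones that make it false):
is false only for:
  i=True, x=True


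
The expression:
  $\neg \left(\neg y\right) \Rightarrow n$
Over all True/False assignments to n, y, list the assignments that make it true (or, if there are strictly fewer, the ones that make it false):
is false only for:
  n=False, y=True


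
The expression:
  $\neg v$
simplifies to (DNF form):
$\neg v$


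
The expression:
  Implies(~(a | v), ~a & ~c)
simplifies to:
a | v | ~c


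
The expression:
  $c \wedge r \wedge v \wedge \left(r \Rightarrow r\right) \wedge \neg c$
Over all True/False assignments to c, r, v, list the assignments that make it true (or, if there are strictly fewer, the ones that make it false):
is never true.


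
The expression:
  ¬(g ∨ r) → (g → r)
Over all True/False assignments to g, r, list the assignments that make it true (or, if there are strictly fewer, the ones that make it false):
is always true.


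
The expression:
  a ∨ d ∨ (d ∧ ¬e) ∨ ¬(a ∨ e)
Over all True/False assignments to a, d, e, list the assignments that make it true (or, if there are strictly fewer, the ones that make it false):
is false only for:
  a=False, d=False, e=True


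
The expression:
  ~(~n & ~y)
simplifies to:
n | y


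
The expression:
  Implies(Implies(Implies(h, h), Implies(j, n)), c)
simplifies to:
c | (j & ~n)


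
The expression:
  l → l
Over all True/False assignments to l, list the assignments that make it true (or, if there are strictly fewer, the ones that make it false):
is always true.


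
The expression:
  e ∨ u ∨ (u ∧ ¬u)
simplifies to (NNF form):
e ∨ u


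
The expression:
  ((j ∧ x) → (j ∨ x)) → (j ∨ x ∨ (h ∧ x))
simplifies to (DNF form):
j ∨ x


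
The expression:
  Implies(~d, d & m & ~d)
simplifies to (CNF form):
d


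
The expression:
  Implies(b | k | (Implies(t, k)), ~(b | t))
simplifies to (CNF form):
~b & (~k | ~t)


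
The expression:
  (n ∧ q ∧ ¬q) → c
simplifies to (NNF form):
True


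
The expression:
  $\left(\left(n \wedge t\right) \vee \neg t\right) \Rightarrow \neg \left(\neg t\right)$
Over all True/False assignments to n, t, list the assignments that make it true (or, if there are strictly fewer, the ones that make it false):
is true only for:
  n=False, t=True;
  n=True, t=True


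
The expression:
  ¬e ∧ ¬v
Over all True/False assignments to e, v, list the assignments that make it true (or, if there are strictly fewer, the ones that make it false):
is true only for:
  e=False, v=False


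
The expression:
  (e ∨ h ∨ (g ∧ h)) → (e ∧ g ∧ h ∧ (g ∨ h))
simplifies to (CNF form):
(e ∨ ¬h) ∧ (g ∨ ¬h) ∧ (h ∨ ¬e)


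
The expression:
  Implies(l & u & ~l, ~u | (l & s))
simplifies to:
True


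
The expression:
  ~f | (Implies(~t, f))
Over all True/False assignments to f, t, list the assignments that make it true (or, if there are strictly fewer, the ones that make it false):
is always true.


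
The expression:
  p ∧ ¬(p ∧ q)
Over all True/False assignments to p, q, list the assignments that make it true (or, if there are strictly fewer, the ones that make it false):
is true only for:
  p=True, q=False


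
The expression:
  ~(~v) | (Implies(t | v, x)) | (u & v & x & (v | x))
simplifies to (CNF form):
v | x | ~t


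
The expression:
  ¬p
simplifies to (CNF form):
¬p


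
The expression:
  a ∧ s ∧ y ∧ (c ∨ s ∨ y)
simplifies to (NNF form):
a ∧ s ∧ y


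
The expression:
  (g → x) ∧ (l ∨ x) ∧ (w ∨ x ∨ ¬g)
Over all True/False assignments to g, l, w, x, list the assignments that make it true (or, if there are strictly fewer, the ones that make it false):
is false only for:
  g=False, l=False, w=False, x=False;
  g=False, l=False, w=True, x=False;
  g=True, l=False, w=False, x=False;
  g=True, l=False, w=True, x=False;
  g=True, l=True, w=False, x=False;
  g=True, l=True, w=True, x=False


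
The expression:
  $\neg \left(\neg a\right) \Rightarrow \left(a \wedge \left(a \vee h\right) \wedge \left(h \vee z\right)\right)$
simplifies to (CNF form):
$h \vee z \vee \neg a$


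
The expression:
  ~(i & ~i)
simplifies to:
True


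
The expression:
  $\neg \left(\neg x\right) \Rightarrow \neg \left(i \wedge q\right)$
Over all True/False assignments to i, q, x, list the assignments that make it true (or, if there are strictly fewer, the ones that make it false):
is false only for:
  i=True, q=True, x=True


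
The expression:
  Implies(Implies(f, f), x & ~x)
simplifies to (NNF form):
False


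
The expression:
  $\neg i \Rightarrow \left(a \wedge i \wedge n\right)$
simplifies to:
$i$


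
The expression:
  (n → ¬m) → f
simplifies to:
f ∨ (m ∧ n)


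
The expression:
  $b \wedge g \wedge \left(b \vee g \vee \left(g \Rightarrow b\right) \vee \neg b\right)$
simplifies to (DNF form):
$b \wedge g$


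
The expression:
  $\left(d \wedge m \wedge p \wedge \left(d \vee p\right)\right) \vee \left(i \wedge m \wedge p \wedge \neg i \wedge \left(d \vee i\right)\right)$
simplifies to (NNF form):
$d \wedge m \wedge p$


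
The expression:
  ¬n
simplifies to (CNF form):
¬n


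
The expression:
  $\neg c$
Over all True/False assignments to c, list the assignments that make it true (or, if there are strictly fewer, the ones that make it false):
is true only for:
  c=False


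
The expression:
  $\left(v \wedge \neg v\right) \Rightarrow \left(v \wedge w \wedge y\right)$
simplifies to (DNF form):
$\text{True}$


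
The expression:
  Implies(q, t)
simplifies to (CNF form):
t | ~q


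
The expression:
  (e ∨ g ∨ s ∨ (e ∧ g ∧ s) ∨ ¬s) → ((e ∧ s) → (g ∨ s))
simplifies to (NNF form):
True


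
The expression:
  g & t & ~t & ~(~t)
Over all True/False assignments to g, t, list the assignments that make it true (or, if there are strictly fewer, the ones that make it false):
is never true.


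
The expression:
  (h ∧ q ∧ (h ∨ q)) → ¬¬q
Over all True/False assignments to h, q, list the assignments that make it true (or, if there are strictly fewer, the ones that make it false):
is always true.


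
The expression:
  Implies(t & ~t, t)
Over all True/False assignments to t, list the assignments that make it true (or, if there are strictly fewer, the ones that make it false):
is always true.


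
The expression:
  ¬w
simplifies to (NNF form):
¬w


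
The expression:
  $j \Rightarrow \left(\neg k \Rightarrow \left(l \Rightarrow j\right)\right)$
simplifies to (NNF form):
$\text{True}$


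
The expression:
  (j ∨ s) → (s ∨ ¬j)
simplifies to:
s ∨ ¬j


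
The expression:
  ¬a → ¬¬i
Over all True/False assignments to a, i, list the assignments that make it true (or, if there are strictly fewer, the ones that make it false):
is false only for:
  a=False, i=False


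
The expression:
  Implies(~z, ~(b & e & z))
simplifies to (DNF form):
True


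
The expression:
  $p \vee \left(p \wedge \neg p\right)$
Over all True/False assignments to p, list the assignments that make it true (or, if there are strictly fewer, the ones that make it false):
is true only for:
  p=True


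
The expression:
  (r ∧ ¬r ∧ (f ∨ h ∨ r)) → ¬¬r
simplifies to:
True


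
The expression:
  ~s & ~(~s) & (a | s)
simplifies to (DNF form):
False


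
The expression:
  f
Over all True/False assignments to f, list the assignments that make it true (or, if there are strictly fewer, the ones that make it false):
is true only for:
  f=True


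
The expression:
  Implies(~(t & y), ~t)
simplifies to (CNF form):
y | ~t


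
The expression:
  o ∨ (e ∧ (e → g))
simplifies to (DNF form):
o ∨ (e ∧ g)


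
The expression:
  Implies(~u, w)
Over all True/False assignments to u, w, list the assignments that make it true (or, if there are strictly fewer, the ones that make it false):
is false only for:
  u=False, w=False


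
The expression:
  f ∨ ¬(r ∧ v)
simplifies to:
f ∨ ¬r ∨ ¬v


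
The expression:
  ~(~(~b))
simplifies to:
~b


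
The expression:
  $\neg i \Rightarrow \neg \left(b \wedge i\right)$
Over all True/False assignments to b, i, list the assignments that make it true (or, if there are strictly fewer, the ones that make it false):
is always true.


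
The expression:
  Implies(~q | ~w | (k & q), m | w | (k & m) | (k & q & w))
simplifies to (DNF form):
m | w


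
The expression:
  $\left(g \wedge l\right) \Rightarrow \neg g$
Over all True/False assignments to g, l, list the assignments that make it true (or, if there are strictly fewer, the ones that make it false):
is false only for:
  g=True, l=True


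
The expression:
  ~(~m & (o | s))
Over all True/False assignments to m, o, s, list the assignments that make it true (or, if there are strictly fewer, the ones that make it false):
is false only for:
  m=False, o=False, s=True;
  m=False, o=True, s=False;
  m=False, o=True, s=True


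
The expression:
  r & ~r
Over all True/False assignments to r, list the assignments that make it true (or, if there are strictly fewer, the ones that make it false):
is never true.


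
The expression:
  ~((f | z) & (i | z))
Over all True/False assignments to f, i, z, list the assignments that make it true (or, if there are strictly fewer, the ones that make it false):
is true only for:
  f=False, i=False, z=False;
  f=False, i=True, z=False;
  f=True, i=False, z=False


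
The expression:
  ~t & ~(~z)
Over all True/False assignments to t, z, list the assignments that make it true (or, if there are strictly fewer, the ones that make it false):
is true only for:
  t=False, z=True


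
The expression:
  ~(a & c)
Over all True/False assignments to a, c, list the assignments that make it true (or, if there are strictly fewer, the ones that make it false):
is false only for:
  a=True, c=True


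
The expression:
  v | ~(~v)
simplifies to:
v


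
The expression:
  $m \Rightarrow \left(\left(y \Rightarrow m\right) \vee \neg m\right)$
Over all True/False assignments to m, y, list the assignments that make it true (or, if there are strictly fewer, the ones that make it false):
is always true.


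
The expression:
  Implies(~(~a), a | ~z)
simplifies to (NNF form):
True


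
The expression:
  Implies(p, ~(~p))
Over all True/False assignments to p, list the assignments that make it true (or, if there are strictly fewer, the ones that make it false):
is always true.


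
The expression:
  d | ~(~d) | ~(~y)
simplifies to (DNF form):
d | y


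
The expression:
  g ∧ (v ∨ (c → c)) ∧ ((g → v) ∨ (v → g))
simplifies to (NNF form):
g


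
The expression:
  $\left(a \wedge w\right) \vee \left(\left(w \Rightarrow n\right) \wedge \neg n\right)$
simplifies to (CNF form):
$\left(a \vee \neg w\right) \wedge \left(w \vee \neg n\right)$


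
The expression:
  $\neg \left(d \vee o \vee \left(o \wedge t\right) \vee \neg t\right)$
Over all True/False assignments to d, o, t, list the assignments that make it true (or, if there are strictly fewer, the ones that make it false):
is true only for:
  d=False, o=False, t=True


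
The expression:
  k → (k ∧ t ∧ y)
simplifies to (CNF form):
(t ∨ ¬k) ∧ (y ∨ ¬k)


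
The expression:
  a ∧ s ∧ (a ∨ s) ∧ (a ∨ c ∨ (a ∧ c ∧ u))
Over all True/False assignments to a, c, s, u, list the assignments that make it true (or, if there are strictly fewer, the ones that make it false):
is true only for:
  a=True, c=False, s=True, u=False;
  a=True, c=False, s=True, u=True;
  a=True, c=True, s=True, u=False;
  a=True, c=True, s=True, u=True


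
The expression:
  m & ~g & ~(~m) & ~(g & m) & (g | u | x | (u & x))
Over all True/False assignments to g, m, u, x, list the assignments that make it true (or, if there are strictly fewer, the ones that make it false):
is true only for:
  g=False, m=True, u=False, x=True;
  g=False, m=True, u=True, x=False;
  g=False, m=True, u=True, x=True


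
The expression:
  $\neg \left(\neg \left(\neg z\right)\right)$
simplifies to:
$\neg z$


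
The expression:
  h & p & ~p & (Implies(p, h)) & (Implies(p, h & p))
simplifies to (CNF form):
False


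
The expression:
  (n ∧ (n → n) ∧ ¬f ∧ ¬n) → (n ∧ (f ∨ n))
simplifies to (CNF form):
True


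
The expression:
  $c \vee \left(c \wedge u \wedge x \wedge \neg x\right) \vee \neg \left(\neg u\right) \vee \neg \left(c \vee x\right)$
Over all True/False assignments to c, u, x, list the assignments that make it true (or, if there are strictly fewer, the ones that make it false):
is false only for:
  c=False, u=False, x=True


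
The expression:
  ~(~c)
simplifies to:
c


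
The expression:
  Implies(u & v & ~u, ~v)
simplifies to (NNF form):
True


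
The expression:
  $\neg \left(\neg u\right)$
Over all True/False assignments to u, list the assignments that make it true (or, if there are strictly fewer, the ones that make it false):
is true only for:
  u=True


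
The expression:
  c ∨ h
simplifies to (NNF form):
c ∨ h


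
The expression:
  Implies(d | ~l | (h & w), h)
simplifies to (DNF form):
h | (l & ~d)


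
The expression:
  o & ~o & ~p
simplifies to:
False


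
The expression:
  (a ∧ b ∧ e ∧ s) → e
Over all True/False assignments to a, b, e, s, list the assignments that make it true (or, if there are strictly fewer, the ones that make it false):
is always true.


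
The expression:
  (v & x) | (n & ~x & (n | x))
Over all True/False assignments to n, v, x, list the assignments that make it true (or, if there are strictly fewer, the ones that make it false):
is true only for:
  n=False, v=True, x=True;
  n=True, v=False, x=False;
  n=True, v=True, x=False;
  n=True, v=True, x=True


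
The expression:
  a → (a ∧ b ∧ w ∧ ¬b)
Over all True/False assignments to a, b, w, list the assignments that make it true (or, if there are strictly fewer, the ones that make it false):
is true only for:
  a=False, b=False, w=False;
  a=False, b=False, w=True;
  a=False, b=True, w=False;
  a=False, b=True, w=True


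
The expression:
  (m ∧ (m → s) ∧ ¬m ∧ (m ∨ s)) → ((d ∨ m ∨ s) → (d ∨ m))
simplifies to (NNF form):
True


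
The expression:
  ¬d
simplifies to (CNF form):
¬d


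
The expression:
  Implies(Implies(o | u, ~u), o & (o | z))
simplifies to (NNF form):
o | u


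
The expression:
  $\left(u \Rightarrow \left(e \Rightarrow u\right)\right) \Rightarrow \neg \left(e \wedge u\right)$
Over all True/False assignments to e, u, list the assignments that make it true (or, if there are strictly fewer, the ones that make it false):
is false only for:
  e=True, u=True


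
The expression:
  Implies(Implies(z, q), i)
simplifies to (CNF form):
(i | z) & (i | ~q)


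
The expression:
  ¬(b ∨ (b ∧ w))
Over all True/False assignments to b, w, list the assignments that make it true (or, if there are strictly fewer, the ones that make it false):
is true only for:
  b=False, w=False;
  b=False, w=True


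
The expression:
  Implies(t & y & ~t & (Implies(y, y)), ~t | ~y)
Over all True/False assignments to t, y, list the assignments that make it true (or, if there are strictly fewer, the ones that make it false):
is always true.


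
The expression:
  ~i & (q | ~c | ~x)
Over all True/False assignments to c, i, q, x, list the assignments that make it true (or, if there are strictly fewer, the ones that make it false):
is true only for:
  c=False, i=False, q=False, x=False;
  c=False, i=False, q=False, x=True;
  c=False, i=False, q=True, x=False;
  c=False, i=False, q=True, x=True;
  c=True, i=False, q=False, x=False;
  c=True, i=False, q=True, x=False;
  c=True, i=False, q=True, x=True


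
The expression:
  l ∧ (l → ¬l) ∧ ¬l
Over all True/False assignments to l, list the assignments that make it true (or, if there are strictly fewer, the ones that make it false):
is never true.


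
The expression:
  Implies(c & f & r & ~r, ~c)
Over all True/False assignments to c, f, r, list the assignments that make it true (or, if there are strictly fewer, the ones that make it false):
is always true.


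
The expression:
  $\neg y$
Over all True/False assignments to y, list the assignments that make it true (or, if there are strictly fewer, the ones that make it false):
is true only for:
  y=False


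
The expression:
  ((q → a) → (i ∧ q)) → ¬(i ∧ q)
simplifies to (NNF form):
¬i ∨ ¬q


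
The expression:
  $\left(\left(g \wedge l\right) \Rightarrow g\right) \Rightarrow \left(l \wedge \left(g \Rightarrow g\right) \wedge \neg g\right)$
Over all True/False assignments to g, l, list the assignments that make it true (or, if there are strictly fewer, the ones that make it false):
is true only for:
  g=False, l=True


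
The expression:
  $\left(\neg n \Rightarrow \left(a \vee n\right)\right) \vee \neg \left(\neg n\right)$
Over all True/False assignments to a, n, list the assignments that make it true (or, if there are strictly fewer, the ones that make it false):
is false only for:
  a=False, n=False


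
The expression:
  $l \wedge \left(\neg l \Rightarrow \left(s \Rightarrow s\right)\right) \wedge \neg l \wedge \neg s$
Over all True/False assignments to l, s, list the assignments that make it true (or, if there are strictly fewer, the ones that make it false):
is never true.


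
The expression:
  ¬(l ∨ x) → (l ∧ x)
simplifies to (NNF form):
l ∨ x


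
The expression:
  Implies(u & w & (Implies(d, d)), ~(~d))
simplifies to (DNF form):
d | ~u | ~w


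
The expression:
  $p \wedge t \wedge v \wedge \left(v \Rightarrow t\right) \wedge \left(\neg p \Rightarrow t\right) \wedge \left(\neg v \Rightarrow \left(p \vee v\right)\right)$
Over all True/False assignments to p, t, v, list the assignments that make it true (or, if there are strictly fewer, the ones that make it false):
is true only for:
  p=True, t=True, v=True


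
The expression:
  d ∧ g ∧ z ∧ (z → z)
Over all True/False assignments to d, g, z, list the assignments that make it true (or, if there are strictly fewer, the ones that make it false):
is true only for:
  d=True, g=True, z=True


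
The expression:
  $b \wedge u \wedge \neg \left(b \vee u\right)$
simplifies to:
$\text{False}$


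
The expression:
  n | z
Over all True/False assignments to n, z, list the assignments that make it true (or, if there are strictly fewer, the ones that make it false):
is false only for:
  n=False, z=False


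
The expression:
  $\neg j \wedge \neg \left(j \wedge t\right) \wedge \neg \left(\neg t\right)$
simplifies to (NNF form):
$t \wedge \neg j$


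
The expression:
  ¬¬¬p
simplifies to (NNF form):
¬p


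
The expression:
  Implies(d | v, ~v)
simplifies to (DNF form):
~v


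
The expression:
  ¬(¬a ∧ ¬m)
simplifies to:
a ∨ m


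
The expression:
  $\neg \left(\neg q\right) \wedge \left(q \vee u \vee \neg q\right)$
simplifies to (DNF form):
$q$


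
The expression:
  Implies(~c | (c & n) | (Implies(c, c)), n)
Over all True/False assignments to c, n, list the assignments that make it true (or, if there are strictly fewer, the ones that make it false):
is true only for:
  c=False, n=True;
  c=True, n=True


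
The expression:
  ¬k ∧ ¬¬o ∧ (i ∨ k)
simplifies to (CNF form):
i ∧ o ∧ ¬k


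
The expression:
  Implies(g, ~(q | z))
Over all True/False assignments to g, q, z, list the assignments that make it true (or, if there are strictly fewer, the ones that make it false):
is false only for:
  g=True, q=False, z=True;
  g=True, q=True, z=False;
  g=True, q=True, z=True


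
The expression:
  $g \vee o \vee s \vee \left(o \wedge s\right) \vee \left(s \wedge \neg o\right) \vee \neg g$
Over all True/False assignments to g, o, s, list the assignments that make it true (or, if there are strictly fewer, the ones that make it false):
is always true.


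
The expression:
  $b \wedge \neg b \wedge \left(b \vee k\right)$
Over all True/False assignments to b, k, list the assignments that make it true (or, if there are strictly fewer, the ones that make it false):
is never true.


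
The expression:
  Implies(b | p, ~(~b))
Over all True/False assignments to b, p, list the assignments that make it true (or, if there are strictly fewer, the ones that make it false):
is false only for:
  b=False, p=True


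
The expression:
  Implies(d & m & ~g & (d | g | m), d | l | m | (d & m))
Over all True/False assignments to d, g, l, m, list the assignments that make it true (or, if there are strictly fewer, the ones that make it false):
is always true.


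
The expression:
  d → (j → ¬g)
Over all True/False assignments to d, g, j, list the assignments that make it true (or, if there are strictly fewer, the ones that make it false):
is false only for:
  d=True, g=True, j=True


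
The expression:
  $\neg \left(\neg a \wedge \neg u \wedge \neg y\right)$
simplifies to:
$a \vee u \vee y$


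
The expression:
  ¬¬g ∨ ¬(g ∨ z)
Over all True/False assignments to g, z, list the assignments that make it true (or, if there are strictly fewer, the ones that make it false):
is false only for:
  g=False, z=True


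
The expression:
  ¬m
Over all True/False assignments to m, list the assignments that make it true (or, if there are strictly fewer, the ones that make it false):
is true only for:
  m=False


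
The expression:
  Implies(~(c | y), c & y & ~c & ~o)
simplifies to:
c | y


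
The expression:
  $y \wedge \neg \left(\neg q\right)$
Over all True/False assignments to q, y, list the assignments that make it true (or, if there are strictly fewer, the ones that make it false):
is true only for:
  q=True, y=True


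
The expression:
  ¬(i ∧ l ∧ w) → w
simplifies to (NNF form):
w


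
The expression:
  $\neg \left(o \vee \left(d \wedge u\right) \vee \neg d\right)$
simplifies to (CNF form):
$d \wedge \neg o \wedge \neg u$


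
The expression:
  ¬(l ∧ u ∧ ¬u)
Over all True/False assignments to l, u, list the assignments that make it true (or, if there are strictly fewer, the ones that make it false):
is always true.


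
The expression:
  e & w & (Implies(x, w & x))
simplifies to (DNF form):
e & w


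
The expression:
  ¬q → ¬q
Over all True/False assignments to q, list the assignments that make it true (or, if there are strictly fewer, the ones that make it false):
is always true.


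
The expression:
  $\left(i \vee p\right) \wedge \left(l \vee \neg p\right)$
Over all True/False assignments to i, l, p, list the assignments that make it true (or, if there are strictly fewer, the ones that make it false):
is true only for:
  i=False, l=True, p=True;
  i=True, l=False, p=False;
  i=True, l=True, p=False;
  i=True, l=True, p=True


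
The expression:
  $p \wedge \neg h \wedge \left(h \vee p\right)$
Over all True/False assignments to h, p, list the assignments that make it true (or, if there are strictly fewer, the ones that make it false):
is true only for:
  h=False, p=True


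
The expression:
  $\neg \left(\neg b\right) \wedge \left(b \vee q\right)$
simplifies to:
$b$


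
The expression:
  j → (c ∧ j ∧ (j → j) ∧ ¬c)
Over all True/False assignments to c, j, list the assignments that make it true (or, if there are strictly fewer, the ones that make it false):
is true only for:
  c=False, j=False;
  c=True, j=False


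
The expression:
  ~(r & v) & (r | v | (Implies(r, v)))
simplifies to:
~r | ~v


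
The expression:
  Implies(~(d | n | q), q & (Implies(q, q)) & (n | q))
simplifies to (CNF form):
d | n | q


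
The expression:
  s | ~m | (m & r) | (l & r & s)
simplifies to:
r | s | ~m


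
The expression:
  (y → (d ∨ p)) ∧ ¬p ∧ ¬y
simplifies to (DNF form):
¬p ∧ ¬y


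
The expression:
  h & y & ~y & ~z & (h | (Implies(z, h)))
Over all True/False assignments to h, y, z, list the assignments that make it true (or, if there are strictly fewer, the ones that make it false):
is never true.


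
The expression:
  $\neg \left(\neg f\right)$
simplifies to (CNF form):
$f$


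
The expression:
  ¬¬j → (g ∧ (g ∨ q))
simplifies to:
g ∨ ¬j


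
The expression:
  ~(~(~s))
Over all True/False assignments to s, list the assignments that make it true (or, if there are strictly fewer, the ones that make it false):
is true only for:
  s=False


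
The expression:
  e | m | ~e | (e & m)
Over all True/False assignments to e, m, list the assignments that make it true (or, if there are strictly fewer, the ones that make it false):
is always true.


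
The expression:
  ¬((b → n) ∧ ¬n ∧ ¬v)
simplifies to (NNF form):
b ∨ n ∨ v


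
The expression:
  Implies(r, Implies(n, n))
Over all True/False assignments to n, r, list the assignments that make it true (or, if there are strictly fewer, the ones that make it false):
is always true.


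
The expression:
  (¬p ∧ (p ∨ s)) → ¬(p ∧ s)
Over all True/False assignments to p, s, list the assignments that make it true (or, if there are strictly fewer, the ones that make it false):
is always true.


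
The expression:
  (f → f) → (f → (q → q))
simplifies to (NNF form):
True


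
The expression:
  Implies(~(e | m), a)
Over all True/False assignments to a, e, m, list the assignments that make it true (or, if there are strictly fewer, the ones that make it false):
is false only for:
  a=False, e=False, m=False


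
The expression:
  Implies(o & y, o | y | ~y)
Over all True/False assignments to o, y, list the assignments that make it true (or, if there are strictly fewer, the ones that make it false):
is always true.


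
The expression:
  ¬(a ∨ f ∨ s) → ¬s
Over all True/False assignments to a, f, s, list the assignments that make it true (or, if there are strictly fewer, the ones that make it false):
is always true.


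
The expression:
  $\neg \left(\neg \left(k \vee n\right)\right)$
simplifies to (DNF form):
$k \vee n$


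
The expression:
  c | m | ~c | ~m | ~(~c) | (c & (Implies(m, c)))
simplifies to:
True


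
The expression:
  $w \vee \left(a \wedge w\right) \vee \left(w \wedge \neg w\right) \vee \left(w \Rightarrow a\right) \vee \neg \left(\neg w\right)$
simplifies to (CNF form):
$\text{True}$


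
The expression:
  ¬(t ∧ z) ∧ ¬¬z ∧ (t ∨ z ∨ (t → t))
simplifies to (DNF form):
z ∧ ¬t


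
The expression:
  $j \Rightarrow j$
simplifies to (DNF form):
$\text{True}$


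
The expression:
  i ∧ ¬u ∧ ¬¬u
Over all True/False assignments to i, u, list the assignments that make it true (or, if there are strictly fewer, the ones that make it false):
is never true.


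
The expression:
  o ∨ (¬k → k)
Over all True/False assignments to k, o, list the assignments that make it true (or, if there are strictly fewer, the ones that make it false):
is false only for:
  k=False, o=False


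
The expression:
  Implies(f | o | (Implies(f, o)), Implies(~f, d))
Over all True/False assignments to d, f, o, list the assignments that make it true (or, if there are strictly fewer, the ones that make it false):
is false only for:
  d=False, f=False, o=False;
  d=False, f=False, o=True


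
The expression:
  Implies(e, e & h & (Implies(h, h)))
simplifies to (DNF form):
h | ~e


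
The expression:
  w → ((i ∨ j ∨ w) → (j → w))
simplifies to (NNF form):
True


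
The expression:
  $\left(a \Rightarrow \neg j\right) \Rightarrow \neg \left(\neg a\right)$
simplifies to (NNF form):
$a$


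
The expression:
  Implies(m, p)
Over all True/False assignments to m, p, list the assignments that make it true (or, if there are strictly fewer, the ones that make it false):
is false only for:
  m=True, p=False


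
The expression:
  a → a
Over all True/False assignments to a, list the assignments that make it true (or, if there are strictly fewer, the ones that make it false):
is always true.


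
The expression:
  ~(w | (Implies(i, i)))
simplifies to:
False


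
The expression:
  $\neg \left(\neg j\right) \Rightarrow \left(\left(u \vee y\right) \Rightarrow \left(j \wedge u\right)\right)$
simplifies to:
$u \vee \neg j \vee \neg y$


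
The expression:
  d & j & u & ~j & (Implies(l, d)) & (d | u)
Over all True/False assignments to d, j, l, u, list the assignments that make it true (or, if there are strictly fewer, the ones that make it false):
is never true.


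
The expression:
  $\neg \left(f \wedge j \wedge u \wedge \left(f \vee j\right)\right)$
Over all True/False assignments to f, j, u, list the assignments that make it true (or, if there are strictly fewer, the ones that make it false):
is false only for:
  f=True, j=True, u=True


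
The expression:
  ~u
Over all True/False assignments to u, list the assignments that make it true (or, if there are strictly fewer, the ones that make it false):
is true only for:
  u=False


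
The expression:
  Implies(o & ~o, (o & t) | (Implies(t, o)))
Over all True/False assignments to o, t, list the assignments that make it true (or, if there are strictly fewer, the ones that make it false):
is always true.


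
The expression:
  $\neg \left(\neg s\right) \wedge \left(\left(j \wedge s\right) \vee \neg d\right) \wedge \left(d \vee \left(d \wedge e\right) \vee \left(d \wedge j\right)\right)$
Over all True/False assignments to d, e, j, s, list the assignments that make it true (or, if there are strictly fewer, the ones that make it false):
is true only for:
  d=True, e=False, j=True, s=True;
  d=True, e=True, j=True, s=True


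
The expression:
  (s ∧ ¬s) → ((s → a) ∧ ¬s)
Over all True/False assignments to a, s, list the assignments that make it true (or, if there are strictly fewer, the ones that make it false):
is always true.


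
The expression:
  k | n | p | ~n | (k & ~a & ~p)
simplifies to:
True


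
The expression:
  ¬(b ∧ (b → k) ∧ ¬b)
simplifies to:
True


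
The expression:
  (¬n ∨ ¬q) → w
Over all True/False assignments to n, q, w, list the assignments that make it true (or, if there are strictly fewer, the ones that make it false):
is false only for:
  n=False, q=False, w=False;
  n=False, q=True, w=False;
  n=True, q=False, w=False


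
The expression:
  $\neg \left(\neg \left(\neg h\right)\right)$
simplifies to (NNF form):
$\neg h$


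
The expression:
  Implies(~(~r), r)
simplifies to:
True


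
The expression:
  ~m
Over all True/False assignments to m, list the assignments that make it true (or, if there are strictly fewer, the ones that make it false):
is true only for:
  m=False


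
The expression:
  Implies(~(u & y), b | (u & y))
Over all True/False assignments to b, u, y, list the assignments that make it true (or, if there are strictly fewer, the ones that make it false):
is false only for:
  b=False, u=False, y=False;
  b=False, u=False, y=True;
  b=False, u=True, y=False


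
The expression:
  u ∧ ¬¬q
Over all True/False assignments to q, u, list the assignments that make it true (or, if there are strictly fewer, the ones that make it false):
is true only for:
  q=True, u=True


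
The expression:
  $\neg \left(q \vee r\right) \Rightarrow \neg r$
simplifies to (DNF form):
$\text{True}$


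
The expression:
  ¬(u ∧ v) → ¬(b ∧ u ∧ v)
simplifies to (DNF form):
True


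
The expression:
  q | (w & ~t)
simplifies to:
q | (w & ~t)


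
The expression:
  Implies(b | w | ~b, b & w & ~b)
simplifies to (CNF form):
False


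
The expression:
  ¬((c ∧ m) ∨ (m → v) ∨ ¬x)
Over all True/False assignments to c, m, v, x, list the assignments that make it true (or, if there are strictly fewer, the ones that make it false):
is true only for:
  c=False, m=True, v=False, x=True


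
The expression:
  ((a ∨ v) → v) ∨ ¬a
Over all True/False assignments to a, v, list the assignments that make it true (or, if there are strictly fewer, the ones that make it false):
is false only for:
  a=True, v=False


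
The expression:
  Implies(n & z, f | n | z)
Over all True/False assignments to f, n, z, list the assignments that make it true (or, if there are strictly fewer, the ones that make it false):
is always true.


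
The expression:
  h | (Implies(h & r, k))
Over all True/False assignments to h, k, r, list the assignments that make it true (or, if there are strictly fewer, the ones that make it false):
is always true.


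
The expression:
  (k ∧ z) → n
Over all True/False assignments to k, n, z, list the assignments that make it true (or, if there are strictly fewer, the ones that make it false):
is false only for:
  k=True, n=False, z=True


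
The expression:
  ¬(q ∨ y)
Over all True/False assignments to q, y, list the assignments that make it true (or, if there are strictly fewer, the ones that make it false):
is true only for:
  q=False, y=False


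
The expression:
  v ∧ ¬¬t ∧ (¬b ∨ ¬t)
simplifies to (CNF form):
t ∧ v ∧ ¬b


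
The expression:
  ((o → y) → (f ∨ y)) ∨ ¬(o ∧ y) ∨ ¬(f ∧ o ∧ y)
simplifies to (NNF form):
True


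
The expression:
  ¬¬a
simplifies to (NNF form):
a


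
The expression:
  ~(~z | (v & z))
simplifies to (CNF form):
z & ~v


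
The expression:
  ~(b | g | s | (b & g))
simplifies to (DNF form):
~b & ~g & ~s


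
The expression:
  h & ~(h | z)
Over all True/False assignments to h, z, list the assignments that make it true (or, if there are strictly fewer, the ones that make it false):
is never true.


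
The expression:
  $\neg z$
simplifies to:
$\neg z$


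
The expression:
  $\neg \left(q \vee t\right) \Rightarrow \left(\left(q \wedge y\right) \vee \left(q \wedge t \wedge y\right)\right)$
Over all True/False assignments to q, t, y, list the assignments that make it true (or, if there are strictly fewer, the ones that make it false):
is false only for:
  q=False, t=False, y=False;
  q=False, t=False, y=True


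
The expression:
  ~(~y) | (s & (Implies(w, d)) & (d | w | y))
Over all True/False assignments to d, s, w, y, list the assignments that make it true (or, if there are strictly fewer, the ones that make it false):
is false only for:
  d=False, s=False, w=False, y=False;
  d=False, s=False, w=True, y=False;
  d=False, s=True, w=False, y=False;
  d=False, s=True, w=True, y=False;
  d=True, s=False, w=False, y=False;
  d=True, s=False, w=True, y=False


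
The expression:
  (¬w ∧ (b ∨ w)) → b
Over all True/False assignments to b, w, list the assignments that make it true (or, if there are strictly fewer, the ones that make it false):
is always true.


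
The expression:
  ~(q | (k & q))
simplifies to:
~q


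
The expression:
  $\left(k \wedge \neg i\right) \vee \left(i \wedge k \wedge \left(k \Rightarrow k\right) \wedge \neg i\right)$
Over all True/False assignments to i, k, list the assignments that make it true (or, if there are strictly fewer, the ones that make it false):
is true only for:
  i=False, k=True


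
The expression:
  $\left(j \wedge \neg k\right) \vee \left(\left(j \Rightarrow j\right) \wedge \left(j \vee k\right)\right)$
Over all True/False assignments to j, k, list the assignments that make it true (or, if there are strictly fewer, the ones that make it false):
is false only for:
  j=False, k=False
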